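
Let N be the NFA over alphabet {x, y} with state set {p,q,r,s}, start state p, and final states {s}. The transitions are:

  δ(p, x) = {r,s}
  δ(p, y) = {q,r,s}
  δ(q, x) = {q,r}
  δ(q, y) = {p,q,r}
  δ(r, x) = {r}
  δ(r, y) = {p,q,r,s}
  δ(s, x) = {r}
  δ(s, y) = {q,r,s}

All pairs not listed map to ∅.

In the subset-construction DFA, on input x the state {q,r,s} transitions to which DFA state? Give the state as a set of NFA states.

{q,r}

δ(q,x) = {q,r}; δ(r,x) = {r}; δ(s,x) = {r}.
Union: {q,r}.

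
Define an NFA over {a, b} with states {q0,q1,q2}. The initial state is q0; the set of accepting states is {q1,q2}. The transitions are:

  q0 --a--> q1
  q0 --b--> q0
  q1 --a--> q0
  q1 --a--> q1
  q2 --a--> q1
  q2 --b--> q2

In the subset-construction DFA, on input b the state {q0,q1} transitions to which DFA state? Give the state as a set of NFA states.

δ(q0,b) = {q0}; δ(q1,b) = ∅.
Union: {q0}.

{q0}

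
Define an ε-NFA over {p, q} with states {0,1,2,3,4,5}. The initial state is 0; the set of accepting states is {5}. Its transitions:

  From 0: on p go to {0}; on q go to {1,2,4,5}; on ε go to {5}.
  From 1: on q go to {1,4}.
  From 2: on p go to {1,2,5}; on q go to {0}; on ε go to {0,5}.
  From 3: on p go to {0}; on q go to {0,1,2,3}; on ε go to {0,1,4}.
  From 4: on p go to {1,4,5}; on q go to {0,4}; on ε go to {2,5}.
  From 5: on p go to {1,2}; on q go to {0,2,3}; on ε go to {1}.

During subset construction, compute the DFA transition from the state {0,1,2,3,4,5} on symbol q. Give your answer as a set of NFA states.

δ(0,q) = {1,2,4,5}; δ(1,q) = {1,4}; δ(2,q) = {0}; δ(3,q) = {0,1,2,3}; δ(4,q) = {0,4}; δ(5,q) = {0,2,3}.
Union: {0,1,2,3,4,5}.

{0,1,2,3,4,5}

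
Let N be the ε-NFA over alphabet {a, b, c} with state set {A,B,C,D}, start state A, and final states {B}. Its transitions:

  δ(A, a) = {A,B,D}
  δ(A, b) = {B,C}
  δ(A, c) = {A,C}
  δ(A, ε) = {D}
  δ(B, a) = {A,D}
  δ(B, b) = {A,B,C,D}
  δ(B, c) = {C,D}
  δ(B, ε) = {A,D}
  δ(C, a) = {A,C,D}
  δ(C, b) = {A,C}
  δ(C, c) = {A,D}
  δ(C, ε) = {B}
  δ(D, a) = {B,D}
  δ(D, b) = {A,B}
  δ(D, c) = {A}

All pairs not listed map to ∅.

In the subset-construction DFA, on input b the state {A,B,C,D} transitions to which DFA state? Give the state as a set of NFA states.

δ(A,b) = {B,C}; δ(B,b) = {A,B,C,D}; δ(C,b) = {A,C}; δ(D,b) = {A,B}.
Union: {A,B,C,D}.

{A,B,C,D}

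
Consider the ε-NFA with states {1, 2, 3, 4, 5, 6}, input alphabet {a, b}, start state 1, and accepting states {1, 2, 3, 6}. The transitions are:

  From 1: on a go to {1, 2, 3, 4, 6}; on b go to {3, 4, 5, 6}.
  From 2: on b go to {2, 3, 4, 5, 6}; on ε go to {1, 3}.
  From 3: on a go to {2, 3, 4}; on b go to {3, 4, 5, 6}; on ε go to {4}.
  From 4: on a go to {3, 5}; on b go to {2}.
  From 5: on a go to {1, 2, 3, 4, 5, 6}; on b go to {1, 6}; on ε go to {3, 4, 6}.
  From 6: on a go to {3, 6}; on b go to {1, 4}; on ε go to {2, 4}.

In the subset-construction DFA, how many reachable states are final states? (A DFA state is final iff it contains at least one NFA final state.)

Start state of the DFA: {1} (ε-closure of the NFA start).
{1} --a--> {1, 2, 3, 4, 6}  [new]
{1} --b--> {1, 2, 3, 4, 5, 6}  [new]
{1, 2, 3, 4, 6} --a--> {1, 2, 3, 4, 5, 6}  [seen]
{1, 2, 3, 4, 6} --b--> {1, 2, 3, 4, 5, 6}  [seen]
{1, 2, 3, 4, 5, 6} --a--> {1, 2, 3, 4, 5, 6}  [seen]
{1, 2, 3, 4, 5, 6} --b--> {1, 2, 3, 4, 5, 6}  [seen]
Reachable DFA states: {1}, {1, 2, 3, 4, 6}, {1, 2, 3, 4, 5, 6}.
Accepting DFA states (contain an NFA accepting state): {1}, {1, 2, 3, 4, 6}, {1, 2, 3, 4, 5, 6}.

3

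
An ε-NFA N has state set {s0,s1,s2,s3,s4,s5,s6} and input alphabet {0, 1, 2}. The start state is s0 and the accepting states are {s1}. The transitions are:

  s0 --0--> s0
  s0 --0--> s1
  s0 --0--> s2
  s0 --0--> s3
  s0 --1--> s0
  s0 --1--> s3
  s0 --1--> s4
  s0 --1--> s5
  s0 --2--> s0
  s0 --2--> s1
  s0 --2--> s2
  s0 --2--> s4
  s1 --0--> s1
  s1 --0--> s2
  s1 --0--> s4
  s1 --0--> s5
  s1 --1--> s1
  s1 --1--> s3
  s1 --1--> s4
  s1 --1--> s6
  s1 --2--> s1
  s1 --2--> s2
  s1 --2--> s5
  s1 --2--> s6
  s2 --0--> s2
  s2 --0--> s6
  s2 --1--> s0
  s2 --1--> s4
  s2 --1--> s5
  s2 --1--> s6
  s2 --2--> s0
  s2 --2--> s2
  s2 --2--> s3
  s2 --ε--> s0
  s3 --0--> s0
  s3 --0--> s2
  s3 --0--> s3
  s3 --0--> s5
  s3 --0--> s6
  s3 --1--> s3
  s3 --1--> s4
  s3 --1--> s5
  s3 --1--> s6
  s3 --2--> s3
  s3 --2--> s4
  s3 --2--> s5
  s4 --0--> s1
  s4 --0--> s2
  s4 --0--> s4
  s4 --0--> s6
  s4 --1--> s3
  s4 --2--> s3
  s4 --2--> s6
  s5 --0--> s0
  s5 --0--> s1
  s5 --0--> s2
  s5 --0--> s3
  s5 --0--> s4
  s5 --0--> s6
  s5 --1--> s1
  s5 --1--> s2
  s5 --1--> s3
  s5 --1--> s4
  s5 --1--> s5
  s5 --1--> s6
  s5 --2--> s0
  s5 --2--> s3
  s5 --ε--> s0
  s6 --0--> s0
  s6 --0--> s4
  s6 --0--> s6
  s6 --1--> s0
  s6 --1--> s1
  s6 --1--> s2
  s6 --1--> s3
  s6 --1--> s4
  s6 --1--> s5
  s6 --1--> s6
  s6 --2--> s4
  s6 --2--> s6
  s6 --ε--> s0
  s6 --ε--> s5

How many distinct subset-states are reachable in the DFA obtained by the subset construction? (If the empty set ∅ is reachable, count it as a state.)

Start state of the DFA: {s0} (ε-closure of the NFA start).
{s0} --0--> {s0,s1,s2,s3}  [new]
{s0} --1--> {s0,s3,s4,s5}  [new]
{s0} --2--> {s0,s1,s2,s4}  [new]
{s0,s1,s2,s3} --0--> {s0,s1,s2,s3,s4,s5,s6}  [new]
{s0,s1,s2,s3} --1--> {s0,s1,s3,s4,s5,s6}  [new]
{s0,s1,s2,s3} --2--> {s0,s1,s2,s3,s4,s5,s6}  [seen]
{s0,s3,s4,s5} --0--> {s0,s1,s2,s3,s4,s5,s6}  [seen]
{s0,s3,s4,s5} --1--> {s0,s1,s2,s3,s4,s5,s6}  [seen]
{s0,s3,s4,s5} --2--> {s0,s1,s2,s3,s4,s5,s6}  [seen]
{s0,s1,s2,s4} --0--> {s0,s1,s2,s3,s4,s5,s6}  [seen]
{s0,s1,s2,s4} --1--> {s0,s1,s3,s4,s5,s6}  [seen]
{s0,s1,s2,s4} --2--> {s0,s1,s2,s3,s4,s5,s6}  [seen]
{s0,s1,s2,s3,s4,s5,s6} --0--> {s0,s1,s2,s3,s4,s5,s6}  [seen]
{s0,s1,s2,s3,s4,s5,s6} --1--> {s0,s1,s2,s3,s4,s5,s6}  [seen]
{s0,s1,s2,s3,s4,s5,s6} --2--> {s0,s1,s2,s3,s4,s5,s6}  [seen]
{s0,s1,s3,s4,s5,s6} --0--> {s0,s1,s2,s3,s4,s5,s6}  [seen]
{s0,s1,s3,s4,s5,s6} --1--> {s0,s1,s2,s3,s4,s5,s6}  [seen]
{s0,s1,s3,s4,s5,s6} --2--> {s0,s1,s2,s3,s4,s5,s6}  [seen]
Reachable DFA states: {s0}, {s0,s1,s2,s3}, {s0,s3,s4,s5}, {s0,s1,s2,s4}, {s0,s1,s2,s3,s4,s5,s6}, {s0,s1,s3,s4,s5,s6}.

6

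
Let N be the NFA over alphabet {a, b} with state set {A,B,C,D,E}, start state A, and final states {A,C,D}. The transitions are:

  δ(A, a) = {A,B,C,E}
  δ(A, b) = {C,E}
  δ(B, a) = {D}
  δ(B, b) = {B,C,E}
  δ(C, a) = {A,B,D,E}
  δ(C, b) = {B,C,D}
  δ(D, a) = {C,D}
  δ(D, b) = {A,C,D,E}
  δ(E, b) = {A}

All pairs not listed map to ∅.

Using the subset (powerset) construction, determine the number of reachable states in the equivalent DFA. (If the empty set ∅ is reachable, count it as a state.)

6

Start state of the DFA: {A}.
{A} --a--> {A,B,C,E}  [new]
{A} --b--> {C,E}  [new]
{A,B,C,E} --a--> {A,B,C,D,E}  [new]
{A,B,C,E} --b--> {A,B,C,D,E}  [seen]
{C,E} --a--> {A,B,D,E}  [new]
{C,E} --b--> {A,B,C,D}  [new]
{A,B,C,D,E} --a--> {A,B,C,D,E}  [seen]
{A,B,C,D,E} --b--> {A,B,C,D,E}  [seen]
{A,B,D,E} --a--> {A,B,C,D,E}  [seen]
{A,B,D,E} --b--> {A,B,C,D,E}  [seen]
{A,B,C,D} --a--> {A,B,C,D,E}  [seen]
{A,B,C,D} --b--> {A,B,C,D,E}  [seen]
Reachable DFA states: {A}, {A,B,C,E}, {C,E}, {A,B,C,D,E}, {A,B,D,E}, {A,B,C,D}.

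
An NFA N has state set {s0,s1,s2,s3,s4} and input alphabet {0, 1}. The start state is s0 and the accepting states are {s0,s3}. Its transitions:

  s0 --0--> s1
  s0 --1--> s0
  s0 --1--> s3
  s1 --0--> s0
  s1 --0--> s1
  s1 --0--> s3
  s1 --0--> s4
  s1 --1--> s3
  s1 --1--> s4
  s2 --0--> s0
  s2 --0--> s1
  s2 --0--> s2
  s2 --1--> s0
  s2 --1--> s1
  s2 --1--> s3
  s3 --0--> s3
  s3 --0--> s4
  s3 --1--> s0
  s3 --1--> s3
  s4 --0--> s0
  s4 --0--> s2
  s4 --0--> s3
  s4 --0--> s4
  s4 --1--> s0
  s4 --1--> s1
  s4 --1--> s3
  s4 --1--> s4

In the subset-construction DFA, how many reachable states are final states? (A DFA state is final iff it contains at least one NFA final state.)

Start state of the DFA: {s0}.
{s0} --0--> {s1}  [new]
{s0} --1--> {s0,s3}  [new]
{s1} --0--> {s0,s1,s3,s4}  [new]
{s1} --1--> {s3,s4}  [new]
{s0,s3} --0--> {s1,s3,s4}  [new]
{s0,s3} --1--> {s0,s3}  [seen]
{s0,s1,s3,s4} --0--> {s0,s1,s2,s3,s4}  [new]
{s0,s1,s3,s4} --1--> {s0,s1,s3,s4}  [seen]
{s3,s4} --0--> {s0,s2,s3,s4}  [new]
{s3,s4} --1--> {s0,s1,s3,s4}  [seen]
{s1,s3,s4} --0--> {s0,s1,s2,s3,s4}  [seen]
{s1,s3,s4} --1--> {s0,s1,s3,s4}  [seen]
{s0,s1,s2,s3,s4} --0--> {s0,s1,s2,s3,s4}  [seen]
{s0,s1,s2,s3,s4} --1--> {s0,s1,s3,s4}  [seen]
{s0,s2,s3,s4} --0--> {s0,s1,s2,s3,s4}  [seen]
{s0,s2,s3,s4} --1--> {s0,s1,s3,s4}  [seen]
Reachable DFA states: {s0}, {s1}, {s0,s3}, {s0,s1,s3,s4}, {s3,s4}, {s1,s3,s4}, {s0,s1,s2,s3,s4}, {s0,s2,s3,s4}.
Accepting DFA states (contain an NFA accepting state): {s0}, {s0,s3}, {s0,s1,s3,s4}, {s3,s4}, {s1,s3,s4}, {s0,s1,s2,s3,s4}, {s0,s2,s3,s4}.

7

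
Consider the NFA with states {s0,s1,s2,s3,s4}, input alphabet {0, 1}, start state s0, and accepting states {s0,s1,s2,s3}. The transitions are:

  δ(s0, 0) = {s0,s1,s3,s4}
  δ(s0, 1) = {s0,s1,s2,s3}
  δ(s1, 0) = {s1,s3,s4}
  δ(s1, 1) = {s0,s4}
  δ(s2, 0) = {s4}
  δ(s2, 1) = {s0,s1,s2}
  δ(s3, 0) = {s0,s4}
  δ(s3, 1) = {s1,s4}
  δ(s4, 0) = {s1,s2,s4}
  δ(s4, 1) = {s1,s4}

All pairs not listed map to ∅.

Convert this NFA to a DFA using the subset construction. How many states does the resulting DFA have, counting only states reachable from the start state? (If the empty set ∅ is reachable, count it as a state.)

Start state of the DFA: {s0}.
{s0} --0--> {s0,s1,s3,s4}  [new]
{s0} --1--> {s0,s1,s2,s3}  [new]
{s0,s1,s3,s4} --0--> {s0,s1,s2,s3,s4}  [new]
{s0,s1,s3,s4} --1--> {s0,s1,s2,s3,s4}  [seen]
{s0,s1,s2,s3} --0--> {s0,s1,s3,s4}  [seen]
{s0,s1,s2,s3} --1--> {s0,s1,s2,s3,s4}  [seen]
{s0,s1,s2,s3,s4} --0--> {s0,s1,s2,s3,s4}  [seen]
{s0,s1,s2,s3,s4} --1--> {s0,s1,s2,s3,s4}  [seen]
Reachable DFA states: {s0}, {s0,s1,s3,s4}, {s0,s1,s2,s3}, {s0,s1,s2,s3,s4}.

4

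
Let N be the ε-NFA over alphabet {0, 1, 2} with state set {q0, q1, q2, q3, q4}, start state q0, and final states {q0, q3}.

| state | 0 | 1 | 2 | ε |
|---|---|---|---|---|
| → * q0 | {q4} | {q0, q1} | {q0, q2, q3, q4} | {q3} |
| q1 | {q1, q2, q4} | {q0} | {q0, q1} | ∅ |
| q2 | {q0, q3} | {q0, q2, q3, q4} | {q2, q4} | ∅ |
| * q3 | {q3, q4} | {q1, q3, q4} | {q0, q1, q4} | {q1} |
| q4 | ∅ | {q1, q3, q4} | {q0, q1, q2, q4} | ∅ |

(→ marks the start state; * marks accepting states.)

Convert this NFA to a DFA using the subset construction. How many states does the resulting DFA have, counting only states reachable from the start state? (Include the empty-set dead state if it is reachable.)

4

Start state of the DFA: {q0, q1, q3} (ε-closure of the NFA start).
{q0, q1, q3} --0--> {q1, q2, q3, q4}  [new]
{q0, q1, q3} --1--> {q0, q1, q3, q4}  [new]
{q0, q1, q3} --2--> {q0, q1, q2, q3, q4}  [new]
{q1, q2, q3, q4} --0--> {q0, q1, q2, q3, q4}  [seen]
{q1, q2, q3, q4} --1--> {q0, q1, q2, q3, q4}  [seen]
{q1, q2, q3, q4} --2--> {q0, q1, q2, q3, q4}  [seen]
{q0, q1, q3, q4} --0--> {q1, q2, q3, q4}  [seen]
{q0, q1, q3, q4} --1--> {q0, q1, q3, q4}  [seen]
{q0, q1, q3, q4} --2--> {q0, q1, q2, q3, q4}  [seen]
{q0, q1, q2, q3, q4} --0--> {q0, q1, q2, q3, q4}  [seen]
{q0, q1, q2, q3, q4} --1--> {q0, q1, q2, q3, q4}  [seen]
{q0, q1, q2, q3, q4} --2--> {q0, q1, q2, q3, q4}  [seen]
Reachable DFA states: {q0, q1, q3}, {q1, q2, q3, q4}, {q0, q1, q3, q4}, {q0, q1, q2, q3, q4}.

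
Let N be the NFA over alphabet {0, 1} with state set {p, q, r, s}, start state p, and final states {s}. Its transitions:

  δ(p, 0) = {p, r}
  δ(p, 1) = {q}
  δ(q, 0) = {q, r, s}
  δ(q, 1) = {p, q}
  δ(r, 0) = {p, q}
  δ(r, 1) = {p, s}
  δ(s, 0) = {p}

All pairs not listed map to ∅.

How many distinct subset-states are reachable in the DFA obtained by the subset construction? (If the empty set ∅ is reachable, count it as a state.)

Start state of the DFA: {p}.
{p} --0--> {p, r}  [new]
{p} --1--> {q}  [new]
{p, r} --0--> {p, q, r}  [new]
{p, r} --1--> {p, q, s}  [new]
{q} --0--> {q, r, s}  [new]
{q} --1--> {p, q}  [new]
{p, q, r} --0--> {p, q, r, s}  [new]
{p, q, r} --1--> {p, q, s}  [seen]
{p, q, s} --0--> {p, q, r, s}  [seen]
{p, q, s} --1--> {p, q}  [seen]
{q, r, s} --0--> {p, q, r, s}  [seen]
{q, r, s} --1--> {p, q, s}  [seen]
{p, q} --0--> {p, q, r, s}  [seen]
{p, q} --1--> {p, q}  [seen]
{p, q, r, s} --0--> {p, q, r, s}  [seen]
{p, q, r, s} --1--> {p, q, s}  [seen]
Reachable DFA states: {p}, {p, r}, {q}, {p, q, r}, {p, q, s}, {q, r, s}, {p, q}, {p, q, r, s}.

8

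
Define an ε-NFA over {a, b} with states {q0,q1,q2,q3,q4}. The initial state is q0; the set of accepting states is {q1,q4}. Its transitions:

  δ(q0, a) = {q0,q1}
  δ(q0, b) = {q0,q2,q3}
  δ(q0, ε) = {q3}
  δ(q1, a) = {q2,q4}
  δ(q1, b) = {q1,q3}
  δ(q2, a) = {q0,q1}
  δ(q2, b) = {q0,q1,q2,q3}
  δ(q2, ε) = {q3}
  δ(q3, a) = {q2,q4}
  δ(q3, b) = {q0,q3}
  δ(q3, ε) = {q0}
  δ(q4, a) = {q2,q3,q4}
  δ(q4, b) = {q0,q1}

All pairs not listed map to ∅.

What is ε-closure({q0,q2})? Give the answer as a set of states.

Begin with {q0,q2}.
q0 →ε {q3}; add q3.
ε-closure = {q0,q2,q3}.

{q0,q2,q3}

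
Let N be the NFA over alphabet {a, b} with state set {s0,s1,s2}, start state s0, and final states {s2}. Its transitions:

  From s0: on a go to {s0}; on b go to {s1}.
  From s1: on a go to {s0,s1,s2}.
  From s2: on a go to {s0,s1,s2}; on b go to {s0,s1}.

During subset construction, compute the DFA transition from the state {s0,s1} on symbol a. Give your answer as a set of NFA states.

δ(s0,a) = {s0}; δ(s1,a) = {s0,s1,s2}.
Union: {s0,s1,s2}.

{s0,s1,s2}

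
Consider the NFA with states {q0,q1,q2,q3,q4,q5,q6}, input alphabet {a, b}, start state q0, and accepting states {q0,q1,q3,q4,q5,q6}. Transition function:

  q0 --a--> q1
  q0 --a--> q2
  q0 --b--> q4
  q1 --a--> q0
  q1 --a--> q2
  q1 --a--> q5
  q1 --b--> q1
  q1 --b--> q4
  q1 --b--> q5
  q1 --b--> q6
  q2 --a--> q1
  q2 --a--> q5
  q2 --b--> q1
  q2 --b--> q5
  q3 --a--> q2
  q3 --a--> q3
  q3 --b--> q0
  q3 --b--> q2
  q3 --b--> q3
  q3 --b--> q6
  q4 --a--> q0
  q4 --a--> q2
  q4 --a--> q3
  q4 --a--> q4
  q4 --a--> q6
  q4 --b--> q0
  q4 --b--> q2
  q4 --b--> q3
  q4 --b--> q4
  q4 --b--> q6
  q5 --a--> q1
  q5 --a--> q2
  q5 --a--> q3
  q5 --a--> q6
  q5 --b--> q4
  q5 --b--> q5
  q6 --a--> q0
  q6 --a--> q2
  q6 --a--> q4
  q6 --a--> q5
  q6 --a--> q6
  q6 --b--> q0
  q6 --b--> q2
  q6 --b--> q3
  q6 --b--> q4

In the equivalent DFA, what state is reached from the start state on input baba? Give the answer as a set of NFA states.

{q0,q1,q2,q3,q4,q5,q6}

Start: {q0}.
δ(q0,b) = {q4}.
Union: {q4}.
After b: {q4}.
δ(q4,a) = {q0,q2,q3,q4,q6}.
Union: {q0,q2,q3,q4,q6}.
After a: {q0,q2,q3,q4,q6}.
δ(q0,b) = {q4}; δ(q2,b) = {q1,q5}; δ(q3,b) = {q0,q2,q3,q6}; δ(q4,b) = {q0,q2,q3,q4,q6}; δ(q6,b) = {q0,q2,q3,q4}.
Union: {q0,q1,q2,q3,q4,q5,q6}.
After b: {q0,q1,q2,q3,q4,q5,q6}.
δ(q0,a) = {q1,q2}; δ(q1,a) = {q0,q2,q5}; δ(q2,a) = {q1,q5}; δ(q3,a) = {q2,q3}; δ(q4,a) = {q0,q2,q3,q4,q6}; δ(q5,a) = {q1,q2,q3,q6}; δ(q6,a) = {q0,q2,q4,q5,q6}.
Union: {q0,q1,q2,q3,q4,q5,q6}.
After a: {q0,q1,q2,q3,q4,q5,q6}.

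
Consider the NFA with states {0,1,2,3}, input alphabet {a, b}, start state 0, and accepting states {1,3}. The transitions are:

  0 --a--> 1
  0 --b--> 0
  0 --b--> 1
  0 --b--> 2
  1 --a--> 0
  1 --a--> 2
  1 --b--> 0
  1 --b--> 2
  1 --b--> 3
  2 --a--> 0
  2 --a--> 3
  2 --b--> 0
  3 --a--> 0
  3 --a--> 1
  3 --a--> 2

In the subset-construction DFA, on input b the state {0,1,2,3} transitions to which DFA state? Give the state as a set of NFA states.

δ(0,b) = {0,1,2}; δ(1,b) = {0,2,3}; δ(2,b) = {0}; δ(3,b) = ∅.
Union: {0,1,2,3}.

{0,1,2,3}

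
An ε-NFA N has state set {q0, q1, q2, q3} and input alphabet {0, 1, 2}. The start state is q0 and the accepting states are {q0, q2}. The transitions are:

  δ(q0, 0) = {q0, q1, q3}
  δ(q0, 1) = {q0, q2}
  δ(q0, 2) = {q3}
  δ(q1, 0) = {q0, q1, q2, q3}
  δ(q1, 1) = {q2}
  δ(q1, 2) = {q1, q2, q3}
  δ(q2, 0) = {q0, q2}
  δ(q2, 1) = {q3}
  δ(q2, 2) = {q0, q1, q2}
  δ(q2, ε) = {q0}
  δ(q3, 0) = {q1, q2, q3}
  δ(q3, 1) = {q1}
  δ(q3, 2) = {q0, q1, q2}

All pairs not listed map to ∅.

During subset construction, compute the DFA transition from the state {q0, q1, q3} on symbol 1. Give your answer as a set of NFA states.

δ(q0,1) = {q0, q2}; δ(q1,1) = {q2}; δ(q3,1) = {q1}.
Union: {q0, q1, q2}.

{q0, q1, q2}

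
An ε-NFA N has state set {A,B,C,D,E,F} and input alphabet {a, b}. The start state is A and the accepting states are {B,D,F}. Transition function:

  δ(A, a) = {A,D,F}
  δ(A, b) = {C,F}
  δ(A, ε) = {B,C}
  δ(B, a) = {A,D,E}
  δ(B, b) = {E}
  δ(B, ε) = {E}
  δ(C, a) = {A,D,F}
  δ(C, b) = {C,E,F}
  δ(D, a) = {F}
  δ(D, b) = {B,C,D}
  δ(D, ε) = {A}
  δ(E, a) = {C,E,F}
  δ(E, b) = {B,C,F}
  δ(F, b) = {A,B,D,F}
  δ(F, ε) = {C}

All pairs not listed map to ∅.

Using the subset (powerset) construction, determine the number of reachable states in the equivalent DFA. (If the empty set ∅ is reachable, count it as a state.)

Start state of the DFA: {A,B,C,E} (ε-closure of the NFA start).
{A,B,C,E} --a--> {A,B,C,D,E,F}  [new]
{A,B,C,E} --b--> {B,C,E,F}  [new]
{A,B,C,D,E,F} --a--> {A,B,C,D,E,F}  [seen]
{A,B,C,D,E,F} --b--> {A,B,C,D,E,F}  [seen]
{B,C,E,F} --a--> {A,B,C,D,E,F}  [seen]
{B,C,E,F} --b--> {A,B,C,D,E,F}  [seen]
Reachable DFA states: {A,B,C,E}, {A,B,C,D,E,F}, {B,C,E,F}.

3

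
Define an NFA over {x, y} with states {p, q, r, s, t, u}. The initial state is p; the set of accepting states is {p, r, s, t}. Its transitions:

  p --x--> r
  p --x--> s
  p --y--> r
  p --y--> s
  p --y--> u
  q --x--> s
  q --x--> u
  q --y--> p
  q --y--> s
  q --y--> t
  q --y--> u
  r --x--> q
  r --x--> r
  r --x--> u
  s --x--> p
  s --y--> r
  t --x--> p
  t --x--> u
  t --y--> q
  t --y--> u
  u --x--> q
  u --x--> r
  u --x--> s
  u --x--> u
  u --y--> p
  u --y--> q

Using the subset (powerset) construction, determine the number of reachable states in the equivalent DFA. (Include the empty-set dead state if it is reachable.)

Start state of the DFA: {p}.
{p} --x--> {r, s}  [new]
{p} --y--> {r, s, u}  [new]
{r, s} --x--> {p, q, r, u}  [new]
{r, s} --y--> {r}  [new]
{r, s, u} --x--> {p, q, r, s, u}  [new]
{r, s, u} --y--> {p, q, r}  [new]
{p, q, r, u} --x--> {q, r, s, u}  [new]
{p, q, r, u} --y--> {p, q, r, s, t, u}  [new]
{r} --x--> {q, r, u}  [new]
{r} --y--> ∅  [new]
{p, q, r, s, u} --x--> {p, q, r, s, u}  [seen]
{p, q, r, s, u} --y--> {p, q, r, s, t, u}  [seen]
{p, q, r} --x--> {q, r, s, u}  [seen]
{p, q, r} --y--> {p, r, s, t, u}  [new]
{q, r, s, u} --x--> {p, q, r, s, u}  [seen]
{q, r, s, u} --y--> {p, q, r, s, t, u}  [seen]
{p, q, r, s, t, u} --x--> {p, q, r, s, u}  [seen]
{p, q, r, s, t, u} --y--> {p, q, r, s, t, u}  [seen]
{q, r, u} --x--> {q, r, s, u}  [seen]
{q, r, u} --y--> {p, q, s, t, u}  [new]
∅ --x--> ∅  [seen]
∅ --y--> ∅  [seen]
{p, r, s, t, u} --x--> {p, q, r, s, u}  [seen]
{p, r, s, t, u} --y--> {p, q, r, s, u}  [seen]
{p, q, s, t, u} --x--> {p, q, r, s, u}  [seen]
{p, q, s, t, u} --y--> {p, q, r, s, t, u}  [seen]
Reachable DFA states: {p}, {r, s}, {r, s, u}, {p, q, r, u}, {r}, {p, q, r, s, u}, {p, q, r}, {q, r, s, u}, {p, q, r, s, t, u}, {q, r, u}, ∅, {p, r, s, t, u}, {p, q, s, t, u}.

13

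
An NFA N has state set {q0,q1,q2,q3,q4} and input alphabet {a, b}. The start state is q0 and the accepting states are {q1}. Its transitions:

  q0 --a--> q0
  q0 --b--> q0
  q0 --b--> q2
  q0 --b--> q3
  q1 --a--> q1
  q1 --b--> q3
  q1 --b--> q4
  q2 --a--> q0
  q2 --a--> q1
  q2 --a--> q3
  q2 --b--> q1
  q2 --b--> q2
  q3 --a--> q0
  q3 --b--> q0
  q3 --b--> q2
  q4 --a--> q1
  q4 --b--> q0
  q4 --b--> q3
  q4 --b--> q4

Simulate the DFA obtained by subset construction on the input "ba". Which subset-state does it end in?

Start: {q0}.
δ(q0,b) = {q0,q2,q3}.
Union: {q0,q2,q3}.
After b: {q0,q2,q3}.
δ(q0,a) = {q0}; δ(q2,a) = {q0,q1,q3}; δ(q3,a) = {q0}.
Union: {q0,q1,q3}.
After a: {q0,q1,q3}.

{q0,q1,q3}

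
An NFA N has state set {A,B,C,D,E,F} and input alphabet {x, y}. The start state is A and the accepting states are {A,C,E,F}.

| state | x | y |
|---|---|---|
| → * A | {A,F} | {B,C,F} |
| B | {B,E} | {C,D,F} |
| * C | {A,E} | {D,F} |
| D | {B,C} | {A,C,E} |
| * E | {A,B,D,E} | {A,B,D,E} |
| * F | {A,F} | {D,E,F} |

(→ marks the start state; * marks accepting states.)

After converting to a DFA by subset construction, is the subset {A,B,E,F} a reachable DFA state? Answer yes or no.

Start state of the DFA: {A}.
{A} --x--> {A,F}  [new]
{A} --y--> {B,C,F}  [new]
{A,F} --x--> {A,F}  [seen]
{A,F} --y--> {B,C,D,E,F}  [new]
{B,C,F} --x--> {A,B,E,F}  [new]
{B,C,F} --y--> {C,D,E,F}  [new]
{B,C,D,E,F} --x--> {A,B,C,D,E,F}  [new]
{B,C,D,E,F} --y--> {A,B,C,D,E,F}  [seen]
{A,B,E,F} --x--> {A,B,D,E,F}  [new]
{A,B,E,F} --y--> {A,B,C,D,E,F}  [seen]
{C,D,E,F} --x--> {A,B,C,D,E,F}  [seen]
{C,D,E,F} --y--> {A,B,C,D,E,F}  [seen]
{A,B,C,D,E,F} --x--> {A,B,C,D,E,F}  [seen]
{A,B,C,D,E,F} --y--> {A,B,C,D,E,F}  [seen]
{A,B,D,E,F} --x--> {A,B,C,D,E,F}  [seen]
{A,B,D,E,F} --y--> {A,B,C,D,E,F}  [seen]
Reachable DFA states: {A}, {A,F}, {B,C,F}, {B,C,D,E,F}, {A,B,E,F}, {C,D,E,F}, {A,B,C,D,E,F}, {A,B,D,E,F}.
{A,B,E,F} is among them.

yes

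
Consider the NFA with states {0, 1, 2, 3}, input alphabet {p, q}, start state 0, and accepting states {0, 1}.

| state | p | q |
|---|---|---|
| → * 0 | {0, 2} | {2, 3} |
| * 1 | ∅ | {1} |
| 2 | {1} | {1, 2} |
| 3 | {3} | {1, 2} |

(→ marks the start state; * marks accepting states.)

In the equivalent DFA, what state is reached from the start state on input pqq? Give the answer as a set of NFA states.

Start: {0}.
δ(0,p) = {0, 2}.
Union: {0, 2}.
After p: {0, 2}.
δ(0,q) = {2, 3}; δ(2,q) = {1, 2}.
Union: {1, 2, 3}.
After q: {1, 2, 3}.
δ(1,q) = {1}; δ(2,q) = {1, 2}; δ(3,q) = {1, 2}.
Union: {1, 2}.
After q: {1, 2}.

{1, 2}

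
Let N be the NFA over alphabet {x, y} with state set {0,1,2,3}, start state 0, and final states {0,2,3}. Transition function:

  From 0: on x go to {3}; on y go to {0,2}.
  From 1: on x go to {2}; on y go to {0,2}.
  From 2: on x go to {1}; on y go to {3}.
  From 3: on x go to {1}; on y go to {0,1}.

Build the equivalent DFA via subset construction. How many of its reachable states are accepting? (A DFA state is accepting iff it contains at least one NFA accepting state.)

13

Start state of the DFA: {0}.
{0} --x--> {3}  [new]
{0} --y--> {0,2}  [new]
{3} --x--> {1}  [new]
{3} --y--> {0,1}  [new]
{0,2} --x--> {1,3}  [new]
{0,2} --y--> {0,2,3}  [new]
{1} --x--> {2}  [new]
{1} --y--> {0,2}  [seen]
{0,1} --x--> {2,3}  [new]
{0,1} --y--> {0,2}  [seen]
{1,3} --x--> {1,2}  [new]
{1,3} --y--> {0,1,2}  [new]
{0,2,3} --x--> {1,3}  [seen]
{0,2,3} --y--> {0,1,2,3}  [new]
{2} --x--> {1}  [seen]
{2} --y--> {3}  [seen]
{2,3} --x--> {1}  [seen]
{2,3} --y--> {0,1,3}  [new]
{1,2} --x--> {1,2}  [seen]
{1,2} --y--> {0,2,3}  [seen]
{0,1,2} --x--> {1,2,3}  [new]
{0,1,2} --y--> {0,2,3}  [seen]
{0,1,2,3} --x--> {1,2,3}  [seen]
{0,1,2,3} --y--> {0,1,2,3}  [seen]
{0,1,3} --x--> {1,2,3}  [seen]
{0,1,3} --y--> {0,1,2}  [seen]
{1,2,3} --x--> {1,2}  [seen]
{1,2,3} --y--> {0,1,2,3}  [seen]
Reachable DFA states: {0}, {3}, {0,2}, {1}, {0,1}, {1,3}, {0,2,3}, {2}, {2,3}, {1,2}, {0,1,2}, {0,1,2,3}, {0,1,3}, {1,2,3}.
Accepting DFA states (contain an NFA accepting state): {0}, {3}, {0,2}, {0,1}, {1,3}, {0,2,3}, {2}, {2,3}, {1,2}, {0,1,2}, {0,1,2,3}, {0,1,3}, {1,2,3}.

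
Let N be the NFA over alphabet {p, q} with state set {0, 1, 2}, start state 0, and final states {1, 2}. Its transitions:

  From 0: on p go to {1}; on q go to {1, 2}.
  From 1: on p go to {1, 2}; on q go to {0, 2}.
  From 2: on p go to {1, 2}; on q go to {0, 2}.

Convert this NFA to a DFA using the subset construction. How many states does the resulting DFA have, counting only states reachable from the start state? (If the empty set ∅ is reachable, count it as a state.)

Start state of the DFA: {0}.
{0} --p--> {1}  [new]
{0} --q--> {1, 2}  [new]
{1} --p--> {1, 2}  [seen]
{1} --q--> {0, 2}  [new]
{1, 2} --p--> {1, 2}  [seen]
{1, 2} --q--> {0, 2}  [seen]
{0, 2} --p--> {1, 2}  [seen]
{0, 2} --q--> {0, 1, 2}  [new]
{0, 1, 2} --p--> {1, 2}  [seen]
{0, 1, 2} --q--> {0, 1, 2}  [seen]
Reachable DFA states: {0}, {1}, {1, 2}, {0, 2}, {0, 1, 2}.

5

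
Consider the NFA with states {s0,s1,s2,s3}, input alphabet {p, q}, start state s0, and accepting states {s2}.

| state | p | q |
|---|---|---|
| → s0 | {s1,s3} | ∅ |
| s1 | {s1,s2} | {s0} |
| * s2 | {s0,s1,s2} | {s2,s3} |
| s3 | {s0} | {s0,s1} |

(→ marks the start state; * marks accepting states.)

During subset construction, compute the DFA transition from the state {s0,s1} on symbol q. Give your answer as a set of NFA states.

{s0}

δ(s0,q) = ∅; δ(s1,q) = {s0}.
Union: {s0}.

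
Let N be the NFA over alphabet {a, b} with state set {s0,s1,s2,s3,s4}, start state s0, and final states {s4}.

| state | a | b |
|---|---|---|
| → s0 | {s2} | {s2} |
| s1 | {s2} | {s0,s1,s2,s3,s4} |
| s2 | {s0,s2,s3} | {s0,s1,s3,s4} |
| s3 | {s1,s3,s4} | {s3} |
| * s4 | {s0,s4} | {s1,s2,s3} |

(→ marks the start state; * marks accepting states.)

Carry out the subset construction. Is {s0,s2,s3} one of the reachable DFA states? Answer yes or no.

yes

Start state of the DFA: {s0}.
{s0} --a--> {s2}  [new]
{s0} --b--> {s2}  [seen]
{s2} --a--> {s0,s2,s3}  [new]
{s2} --b--> {s0,s1,s3,s4}  [new]
{s0,s2,s3} --a--> {s0,s1,s2,s3,s4}  [new]
{s0,s2,s3} --b--> {s0,s1,s2,s3,s4}  [seen]
{s0,s1,s3,s4} --a--> {s0,s1,s2,s3,s4}  [seen]
{s0,s1,s3,s4} --b--> {s0,s1,s2,s3,s4}  [seen]
{s0,s1,s2,s3,s4} --a--> {s0,s1,s2,s3,s4}  [seen]
{s0,s1,s2,s3,s4} --b--> {s0,s1,s2,s3,s4}  [seen]
Reachable DFA states: {s0}, {s2}, {s0,s2,s3}, {s0,s1,s3,s4}, {s0,s1,s2,s3,s4}.
{s0,s2,s3} is among them.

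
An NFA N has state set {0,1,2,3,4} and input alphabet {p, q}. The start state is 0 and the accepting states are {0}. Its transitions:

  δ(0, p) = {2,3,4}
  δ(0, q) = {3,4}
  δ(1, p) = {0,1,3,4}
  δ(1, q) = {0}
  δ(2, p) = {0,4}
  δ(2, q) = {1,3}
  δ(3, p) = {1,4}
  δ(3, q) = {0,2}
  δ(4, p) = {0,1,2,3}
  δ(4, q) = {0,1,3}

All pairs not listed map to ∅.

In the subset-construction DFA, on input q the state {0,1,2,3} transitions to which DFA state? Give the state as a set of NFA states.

{0,1,2,3,4}

δ(0,q) = {3,4}; δ(1,q) = {0}; δ(2,q) = {1,3}; δ(3,q) = {0,2}.
Union: {0,1,2,3,4}.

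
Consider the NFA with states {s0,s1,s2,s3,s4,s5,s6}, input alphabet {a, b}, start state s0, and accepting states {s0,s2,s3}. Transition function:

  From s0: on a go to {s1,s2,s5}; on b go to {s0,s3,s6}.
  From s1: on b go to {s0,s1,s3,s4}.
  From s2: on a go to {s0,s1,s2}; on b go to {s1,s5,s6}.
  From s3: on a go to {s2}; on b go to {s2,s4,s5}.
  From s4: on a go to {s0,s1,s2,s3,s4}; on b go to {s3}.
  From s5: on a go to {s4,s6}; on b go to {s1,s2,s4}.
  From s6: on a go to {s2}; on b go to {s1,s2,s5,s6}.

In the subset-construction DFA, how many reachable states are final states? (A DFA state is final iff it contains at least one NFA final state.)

Start state of the DFA: {s0}.
{s0} --a--> {s1,s2,s5}  [new]
{s0} --b--> {s0,s3,s6}  [new]
{s1,s2,s5} --a--> {s0,s1,s2,s4,s6}  [new]
{s1,s2,s5} --b--> {s0,s1,s2,s3,s4,s5,s6}  [new]
{s0,s3,s6} --a--> {s1,s2,s5}  [seen]
{s0,s3,s6} --b--> {s0,s1,s2,s3,s4,s5,s6}  [seen]
{s0,s1,s2,s4,s6} --a--> {s0,s1,s2,s3,s4,s5}  [new]
{s0,s1,s2,s4,s6} --b--> {s0,s1,s2,s3,s4,s5,s6}  [seen]
{s0,s1,s2,s3,s4,s5,s6} --a--> {s0,s1,s2,s3,s4,s5,s6}  [seen]
{s0,s1,s2,s3,s4,s5,s6} --b--> {s0,s1,s2,s3,s4,s5,s6}  [seen]
{s0,s1,s2,s3,s4,s5} --a--> {s0,s1,s2,s3,s4,s5,s6}  [seen]
{s0,s1,s2,s3,s4,s5} --b--> {s0,s1,s2,s3,s4,s5,s6}  [seen]
Reachable DFA states: {s0}, {s1,s2,s5}, {s0,s3,s6}, {s0,s1,s2,s4,s6}, {s0,s1,s2,s3,s4,s5,s6}, {s0,s1,s2,s3,s4,s5}.
Accepting DFA states (contain an NFA accepting state): {s0}, {s1,s2,s5}, {s0,s3,s6}, {s0,s1,s2,s4,s6}, {s0,s1,s2,s3,s4,s5,s6}, {s0,s1,s2,s3,s4,s5}.

6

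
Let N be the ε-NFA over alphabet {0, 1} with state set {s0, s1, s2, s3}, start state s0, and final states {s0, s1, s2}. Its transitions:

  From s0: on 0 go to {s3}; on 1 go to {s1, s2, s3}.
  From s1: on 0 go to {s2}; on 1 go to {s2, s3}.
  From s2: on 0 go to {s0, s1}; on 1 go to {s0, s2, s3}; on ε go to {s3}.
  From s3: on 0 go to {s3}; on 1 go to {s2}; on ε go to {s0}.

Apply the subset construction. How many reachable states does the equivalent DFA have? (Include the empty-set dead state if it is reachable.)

3

Start state of the DFA: {s0} (ε-closure of the NFA start).
{s0} --0--> {s0, s3}  [new]
{s0} --1--> {s0, s1, s2, s3}  [new]
{s0, s3} --0--> {s0, s3}  [seen]
{s0, s3} --1--> {s0, s1, s2, s3}  [seen]
{s0, s1, s2, s3} --0--> {s0, s1, s2, s3}  [seen]
{s0, s1, s2, s3} --1--> {s0, s1, s2, s3}  [seen]
Reachable DFA states: {s0}, {s0, s3}, {s0, s1, s2, s3}.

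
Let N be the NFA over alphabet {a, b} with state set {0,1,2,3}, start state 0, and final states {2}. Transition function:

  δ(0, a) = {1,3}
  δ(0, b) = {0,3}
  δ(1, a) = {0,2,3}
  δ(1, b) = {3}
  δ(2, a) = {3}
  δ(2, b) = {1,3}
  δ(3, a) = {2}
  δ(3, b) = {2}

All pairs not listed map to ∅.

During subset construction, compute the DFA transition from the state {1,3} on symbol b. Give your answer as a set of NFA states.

{2,3}

δ(1,b) = {3}; δ(3,b) = {2}.
Union: {2,3}.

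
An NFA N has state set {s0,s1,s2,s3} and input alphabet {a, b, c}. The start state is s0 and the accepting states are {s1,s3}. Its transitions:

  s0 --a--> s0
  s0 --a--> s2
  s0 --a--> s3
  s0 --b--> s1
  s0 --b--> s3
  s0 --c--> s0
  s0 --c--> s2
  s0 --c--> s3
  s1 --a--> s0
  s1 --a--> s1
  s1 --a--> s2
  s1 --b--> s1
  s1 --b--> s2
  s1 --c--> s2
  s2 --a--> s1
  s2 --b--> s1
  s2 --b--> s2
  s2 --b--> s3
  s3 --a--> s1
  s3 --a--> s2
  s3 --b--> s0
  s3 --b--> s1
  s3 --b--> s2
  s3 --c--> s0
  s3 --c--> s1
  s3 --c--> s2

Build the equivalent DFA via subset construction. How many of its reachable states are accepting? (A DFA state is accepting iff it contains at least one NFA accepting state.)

Start state of the DFA: {s0}.
{s0} --a--> {s0,s2,s3}  [new]
{s0} --b--> {s1,s3}  [new]
{s0} --c--> {s0,s2,s3}  [seen]
{s0,s2,s3} --a--> {s0,s1,s2,s3}  [new]
{s0,s2,s3} --b--> {s0,s1,s2,s3}  [seen]
{s0,s2,s3} --c--> {s0,s1,s2,s3}  [seen]
{s1,s3} --a--> {s0,s1,s2}  [new]
{s1,s3} --b--> {s0,s1,s2}  [seen]
{s1,s3} --c--> {s0,s1,s2}  [seen]
{s0,s1,s2,s3} --a--> {s0,s1,s2,s3}  [seen]
{s0,s1,s2,s3} --b--> {s0,s1,s2,s3}  [seen]
{s0,s1,s2,s3} --c--> {s0,s1,s2,s3}  [seen]
{s0,s1,s2} --a--> {s0,s1,s2,s3}  [seen]
{s0,s1,s2} --b--> {s1,s2,s3}  [new]
{s0,s1,s2} --c--> {s0,s2,s3}  [seen]
{s1,s2,s3} --a--> {s0,s1,s2}  [seen]
{s1,s2,s3} --b--> {s0,s1,s2,s3}  [seen]
{s1,s2,s3} --c--> {s0,s1,s2}  [seen]
Reachable DFA states: {s0}, {s0,s2,s3}, {s1,s3}, {s0,s1,s2,s3}, {s0,s1,s2}, {s1,s2,s3}.
Accepting DFA states (contain an NFA accepting state): {s0,s2,s3}, {s1,s3}, {s0,s1,s2,s3}, {s0,s1,s2}, {s1,s2,s3}.

5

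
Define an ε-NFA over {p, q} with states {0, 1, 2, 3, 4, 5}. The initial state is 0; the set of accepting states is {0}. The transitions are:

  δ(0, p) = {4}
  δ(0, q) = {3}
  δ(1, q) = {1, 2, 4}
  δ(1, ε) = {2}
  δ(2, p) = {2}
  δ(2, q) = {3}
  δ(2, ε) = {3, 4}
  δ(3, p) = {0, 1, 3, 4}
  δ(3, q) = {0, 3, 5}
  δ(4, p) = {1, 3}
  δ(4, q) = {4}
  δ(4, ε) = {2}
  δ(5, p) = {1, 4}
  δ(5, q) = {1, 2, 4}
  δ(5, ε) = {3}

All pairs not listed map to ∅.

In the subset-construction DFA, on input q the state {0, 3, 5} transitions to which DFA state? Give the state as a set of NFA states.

δ(0,q) = {3}; δ(3,q) = {0, 3, 5}; δ(5,q) = {1, 2, 4}.
Union: {0, 1, 2, 3, 4, 5}.

{0, 1, 2, 3, 4, 5}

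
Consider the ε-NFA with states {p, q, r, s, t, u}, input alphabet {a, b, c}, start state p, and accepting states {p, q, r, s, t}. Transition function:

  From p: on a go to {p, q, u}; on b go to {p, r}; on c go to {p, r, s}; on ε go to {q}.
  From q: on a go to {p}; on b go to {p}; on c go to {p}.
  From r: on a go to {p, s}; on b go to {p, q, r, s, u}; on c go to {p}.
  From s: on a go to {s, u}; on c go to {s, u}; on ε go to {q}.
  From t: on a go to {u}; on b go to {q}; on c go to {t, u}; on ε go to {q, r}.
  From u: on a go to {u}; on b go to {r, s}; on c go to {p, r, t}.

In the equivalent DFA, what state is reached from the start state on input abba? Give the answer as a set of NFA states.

{p, q, s, u}

Start: {p, q}.
δ(p,a) = {p, q, u}; δ(q,a) = {p}.
Union: {p, q, u}.
After a: {p, q, u}.
δ(p,b) = {p, r}; δ(q,b) = {p}; δ(u,b) = {r, s}.
Union: {p, r, s}.
ε-closure gives {p, q, r, s}.
After b: {p, q, r, s}.
δ(p,b) = {p, r}; δ(q,b) = {p}; δ(r,b) = {p, q, r, s, u}; δ(s,b) = ∅.
Union: {p, q, r, s, u}.
After b: {p, q, r, s, u}.
δ(p,a) = {p, q, u}; δ(q,a) = {p}; δ(r,a) = {p, s}; δ(s,a) = {s, u}; δ(u,a) = {u}.
Union: {p, q, s, u}.
After a: {p, q, s, u}.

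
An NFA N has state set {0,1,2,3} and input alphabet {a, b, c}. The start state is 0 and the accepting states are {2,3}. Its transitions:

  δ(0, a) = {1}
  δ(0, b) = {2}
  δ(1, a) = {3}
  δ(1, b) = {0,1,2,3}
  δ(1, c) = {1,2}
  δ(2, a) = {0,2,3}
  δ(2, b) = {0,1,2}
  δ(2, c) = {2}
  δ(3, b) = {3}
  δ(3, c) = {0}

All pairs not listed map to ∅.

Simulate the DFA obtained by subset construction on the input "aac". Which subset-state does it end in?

{0}

Start: {0}.
δ(0,a) = {1}.
Union: {1}.
After a: {1}.
δ(1,a) = {3}.
Union: {3}.
After a: {3}.
δ(3,c) = {0}.
Union: {0}.
After c: {0}.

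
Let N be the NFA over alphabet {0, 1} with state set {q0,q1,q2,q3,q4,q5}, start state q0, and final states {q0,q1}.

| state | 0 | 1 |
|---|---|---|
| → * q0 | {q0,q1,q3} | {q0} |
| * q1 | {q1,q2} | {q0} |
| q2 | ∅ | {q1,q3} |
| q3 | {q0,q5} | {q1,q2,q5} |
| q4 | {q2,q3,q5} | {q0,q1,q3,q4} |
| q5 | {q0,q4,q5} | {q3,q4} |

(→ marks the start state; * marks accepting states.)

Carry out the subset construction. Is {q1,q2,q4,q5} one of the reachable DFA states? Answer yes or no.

Start state of the DFA: {q0}.
{q0} --0--> {q0,q1,q3}  [new]
{q0} --1--> {q0}  [seen]
{q0,q1,q3} --0--> {q0,q1,q2,q3,q5}  [new]
{q0,q1,q3} --1--> {q0,q1,q2,q5}  [new]
{q0,q1,q2,q3,q5} --0--> {q0,q1,q2,q3,q4,q5}  [new]
{q0,q1,q2,q3,q5} --1--> {q0,q1,q2,q3,q4,q5}  [seen]
{q0,q1,q2,q5} --0--> {q0,q1,q2,q3,q4,q5}  [seen]
{q0,q1,q2,q5} --1--> {q0,q1,q3,q4}  [new]
{q0,q1,q2,q3,q4,q5} --0--> {q0,q1,q2,q3,q4,q5}  [seen]
{q0,q1,q2,q3,q4,q5} --1--> {q0,q1,q2,q3,q4,q5}  [seen]
{q0,q1,q3,q4} --0--> {q0,q1,q2,q3,q5}  [seen]
{q0,q1,q3,q4} --1--> {q0,q1,q2,q3,q4,q5}  [seen]
Reachable DFA states: {q0}, {q0,q1,q3}, {q0,q1,q2,q3,q5}, {q0,q1,q2,q5}, {q0,q1,q2,q3,q4,q5}, {q0,q1,q3,q4}.
{q1,q2,q4,q5} is not among them.

no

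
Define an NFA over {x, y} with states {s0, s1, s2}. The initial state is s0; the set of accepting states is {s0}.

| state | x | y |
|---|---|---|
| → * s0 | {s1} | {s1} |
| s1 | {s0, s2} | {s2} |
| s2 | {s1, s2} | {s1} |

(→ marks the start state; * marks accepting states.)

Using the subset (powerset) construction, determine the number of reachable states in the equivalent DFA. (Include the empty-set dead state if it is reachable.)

Start state of the DFA: {s0}.
{s0} --x--> {s1}  [new]
{s0} --y--> {s1}  [seen]
{s1} --x--> {s0, s2}  [new]
{s1} --y--> {s2}  [new]
{s0, s2} --x--> {s1, s2}  [new]
{s0, s2} --y--> {s1}  [seen]
{s2} --x--> {s1, s2}  [seen]
{s2} --y--> {s1}  [seen]
{s1, s2} --x--> {s0, s1, s2}  [new]
{s1, s2} --y--> {s1, s2}  [seen]
{s0, s1, s2} --x--> {s0, s1, s2}  [seen]
{s0, s1, s2} --y--> {s1, s2}  [seen]
Reachable DFA states: {s0}, {s1}, {s0, s2}, {s2}, {s1, s2}, {s0, s1, s2}.

6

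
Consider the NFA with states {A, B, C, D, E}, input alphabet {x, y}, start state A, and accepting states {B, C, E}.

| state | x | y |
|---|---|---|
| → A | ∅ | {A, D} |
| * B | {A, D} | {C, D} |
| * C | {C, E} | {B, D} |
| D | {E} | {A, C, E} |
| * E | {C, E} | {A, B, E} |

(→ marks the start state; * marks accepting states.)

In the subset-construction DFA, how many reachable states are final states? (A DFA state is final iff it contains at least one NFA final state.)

Start state of the DFA: {A}.
{A} --x--> ∅  [new]
{A} --y--> {A, D}  [new]
∅ --x--> ∅  [seen]
∅ --y--> ∅  [seen]
{A, D} --x--> {E}  [new]
{A, D} --y--> {A, C, D, E}  [new]
{E} --x--> {C, E}  [new]
{E} --y--> {A, B, E}  [new]
{A, C, D, E} --x--> {C, E}  [seen]
{A, C, D, E} --y--> {A, B, C, D, E}  [new]
{C, E} --x--> {C, E}  [seen]
{C, E} --y--> {A, B, D, E}  [new]
{A, B, E} --x--> {A, C, D, E}  [seen]
{A, B, E} --y--> {A, B, C, D, E}  [seen]
{A, B, C, D, E} --x--> {A, C, D, E}  [seen]
{A, B, C, D, E} --y--> {A, B, C, D, E}  [seen]
{A, B, D, E} --x--> {A, C, D, E}  [seen]
{A, B, D, E} --y--> {A, B, C, D, E}  [seen]
Reachable DFA states: {A}, ∅, {A, D}, {E}, {A, C, D, E}, {C, E}, {A, B, E}, {A, B, C, D, E}, {A, B, D, E}.
Accepting DFA states (contain an NFA accepting state): {E}, {A, C, D, E}, {C, E}, {A, B, E}, {A, B, C, D, E}, {A, B, D, E}.

6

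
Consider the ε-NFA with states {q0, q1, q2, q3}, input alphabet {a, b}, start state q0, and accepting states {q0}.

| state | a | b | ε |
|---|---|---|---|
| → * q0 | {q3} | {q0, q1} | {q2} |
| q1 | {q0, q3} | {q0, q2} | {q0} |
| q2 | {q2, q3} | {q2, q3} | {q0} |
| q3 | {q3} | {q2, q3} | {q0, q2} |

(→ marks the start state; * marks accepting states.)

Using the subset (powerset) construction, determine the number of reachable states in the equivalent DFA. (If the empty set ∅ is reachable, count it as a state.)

Start state of the DFA: {q0, q2} (ε-closure of the NFA start).
{q0, q2} --a--> {q0, q2, q3}  [new]
{q0, q2} --b--> {q0, q1, q2, q3}  [new]
{q0, q2, q3} --a--> {q0, q2, q3}  [seen]
{q0, q2, q3} --b--> {q0, q1, q2, q3}  [seen]
{q0, q1, q2, q3} --a--> {q0, q2, q3}  [seen]
{q0, q1, q2, q3} --b--> {q0, q1, q2, q3}  [seen]
Reachable DFA states: {q0, q2}, {q0, q2, q3}, {q0, q1, q2, q3}.

3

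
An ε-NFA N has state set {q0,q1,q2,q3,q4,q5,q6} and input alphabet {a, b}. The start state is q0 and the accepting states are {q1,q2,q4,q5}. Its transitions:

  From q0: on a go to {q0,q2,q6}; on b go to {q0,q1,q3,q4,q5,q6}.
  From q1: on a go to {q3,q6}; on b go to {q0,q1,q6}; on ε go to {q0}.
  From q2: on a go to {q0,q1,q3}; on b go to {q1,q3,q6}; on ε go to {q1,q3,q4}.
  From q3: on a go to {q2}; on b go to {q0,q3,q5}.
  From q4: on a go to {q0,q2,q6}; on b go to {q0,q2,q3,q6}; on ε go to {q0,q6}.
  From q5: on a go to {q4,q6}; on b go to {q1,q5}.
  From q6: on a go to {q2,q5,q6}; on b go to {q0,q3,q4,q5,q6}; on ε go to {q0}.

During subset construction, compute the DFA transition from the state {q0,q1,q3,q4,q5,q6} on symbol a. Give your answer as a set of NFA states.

{q0,q1,q2,q3,q4,q5,q6}

δ(q0,a) = {q0,q2,q6}; δ(q1,a) = {q3,q6}; δ(q3,a) = {q2}; δ(q4,a) = {q0,q2,q6}; δ(q5,a) = {q4,q6}; δ(q6,a) = {q2,q5,q6}.
Union: {q0,q2,q3,q4,q5,q6}.
ε-closure gives {q0,q1,q2,q3,q4,q5,q6}.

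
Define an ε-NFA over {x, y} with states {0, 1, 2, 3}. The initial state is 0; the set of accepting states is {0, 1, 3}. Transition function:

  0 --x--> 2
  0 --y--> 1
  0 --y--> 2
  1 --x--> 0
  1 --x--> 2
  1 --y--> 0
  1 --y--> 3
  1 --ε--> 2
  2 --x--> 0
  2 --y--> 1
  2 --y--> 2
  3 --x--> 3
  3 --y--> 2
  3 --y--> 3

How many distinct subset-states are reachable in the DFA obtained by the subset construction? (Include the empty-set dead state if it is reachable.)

7

Start state of the DFA: {0} (ε-closure of the NFA start).
{0} --x--> {2}  [new]
{0} --y--> {1, 2}  [new]
{2} --x--> {0}  [seen]
{2} --y--> {1, 2}  [seen]
{1, 2} --x--> {0, 2}  [new]
{1, 2} --y--> {0, 1, 2, 3}  [new]
{0, 2} --x--> {0, 2}  [seen]
{0, 2} --y--> {1, 2}  [seen]
{0, 1, 2, 3} --x--> {0, 2, 3}  [new]
{0, 1, 2, 3} --y--> {0, 1, 2, 3}  [seen]
{0, 2, 3} --x--> {0, 2, 3}  [seen]
{0, 2, 3} --y--> {1, 2, 3}  [new]
{1, 2, 3} --x--> {0, 2, 3}  [seen]
{1, 2, 3} --y--> {0, 1, 2, 3}  [seen]
Reachable DFA states: {0}, {2}, {1, 2}, {0, 2}, {0, 1, 2, 3}, {0, 2, 3}, {1, 2, 3}.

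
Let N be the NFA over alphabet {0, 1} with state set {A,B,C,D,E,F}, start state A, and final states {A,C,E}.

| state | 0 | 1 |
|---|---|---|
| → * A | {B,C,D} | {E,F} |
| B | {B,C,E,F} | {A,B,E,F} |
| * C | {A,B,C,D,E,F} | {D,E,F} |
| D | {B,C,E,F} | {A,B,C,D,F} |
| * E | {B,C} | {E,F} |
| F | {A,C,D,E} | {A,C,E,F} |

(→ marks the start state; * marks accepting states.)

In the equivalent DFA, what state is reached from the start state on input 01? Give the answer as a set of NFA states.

{A,B,C,D,E,F}

Start: {A}.
δ(A,0) = {B,C,D}.
Union: {B,C,D}.
After 0: {B,C,D}.
δ(B,1) = {A,B,E,F}; δ(C,1) = {D,E,F}; δ(D,1) = {A,B,C,D,F}.
Union: {A,B,C,D,E,F}.
After 1: {A,B,C,D,E,F}.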